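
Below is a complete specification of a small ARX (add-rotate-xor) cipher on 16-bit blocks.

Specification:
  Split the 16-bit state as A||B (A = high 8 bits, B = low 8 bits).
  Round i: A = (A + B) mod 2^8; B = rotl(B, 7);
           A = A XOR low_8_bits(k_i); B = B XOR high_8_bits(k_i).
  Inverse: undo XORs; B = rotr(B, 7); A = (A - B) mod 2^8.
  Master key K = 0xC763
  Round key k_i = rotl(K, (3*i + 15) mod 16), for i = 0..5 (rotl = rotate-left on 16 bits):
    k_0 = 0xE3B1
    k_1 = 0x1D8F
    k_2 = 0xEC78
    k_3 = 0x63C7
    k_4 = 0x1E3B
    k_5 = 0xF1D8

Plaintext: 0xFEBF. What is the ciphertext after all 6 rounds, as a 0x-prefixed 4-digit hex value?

0x528B

s_0 = plaintext = 0xFEBF
s_1 = Round(s_0, k_0) = 0x0C3C
s_2 = Round(s_1, k_1) = 0xC703
s_3 = Round(s_2, k_2) = 0xB26D
s_4 = Round(s_3, k_3) = 0xD8D5
s_5 = Round(s_4, k_4) = 0x96F4
s_6 = Round(s_5, k_5) = 0x528B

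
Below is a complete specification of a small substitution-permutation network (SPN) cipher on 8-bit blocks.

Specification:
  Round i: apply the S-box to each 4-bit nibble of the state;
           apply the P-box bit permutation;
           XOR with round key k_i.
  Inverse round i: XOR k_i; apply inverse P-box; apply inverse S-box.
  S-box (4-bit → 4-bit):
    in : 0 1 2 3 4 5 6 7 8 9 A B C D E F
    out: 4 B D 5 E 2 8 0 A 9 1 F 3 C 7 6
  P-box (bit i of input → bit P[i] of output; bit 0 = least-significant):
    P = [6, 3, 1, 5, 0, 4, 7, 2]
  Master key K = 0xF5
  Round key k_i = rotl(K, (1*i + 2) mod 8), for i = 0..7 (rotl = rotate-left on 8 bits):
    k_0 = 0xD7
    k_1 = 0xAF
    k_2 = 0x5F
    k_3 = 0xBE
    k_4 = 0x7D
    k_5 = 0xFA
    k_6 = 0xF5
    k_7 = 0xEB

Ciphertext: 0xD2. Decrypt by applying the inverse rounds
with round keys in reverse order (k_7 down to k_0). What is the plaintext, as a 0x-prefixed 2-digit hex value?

s_0 = ciphertext = 0xD2
s_1 = InvRound(s_0, k_7) = 0xC8
s_2 = InvRound(s_1, k_6) = 0x18
s_3 = InvRound(s_2, k_5) = 0x02
s_4 = InvRound(s_3, k_4) = 0x1B
s_5 = InvRound(s_4, k_3) = 0x26
s_6 = InvRound(s_5, k_2) = 0xC1
s_7 = InvRound(s_6, k_1) = 0x6B
s_8 = InvRound(s_7, k_0) = 0x48

0x48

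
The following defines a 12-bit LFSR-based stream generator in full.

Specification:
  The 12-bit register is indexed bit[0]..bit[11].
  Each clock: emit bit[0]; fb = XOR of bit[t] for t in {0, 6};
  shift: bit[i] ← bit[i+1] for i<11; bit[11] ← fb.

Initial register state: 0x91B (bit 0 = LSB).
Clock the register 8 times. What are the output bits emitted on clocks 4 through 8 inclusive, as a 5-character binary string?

reg_0 = 0x91B
clock 1: out=1, reg = 0xC8D
clock 2: out=1, reg = 0xE46
clock 3: out=0, reg = 0xF23
clock 4: out=1, reg = 0xF91
clock 5: out=1, reg = 0xFC8
clock 6: out=0, reg = 0xFE4
clock 7: out=0, reg = 0xFF2
clock 8: out=0, reg = 0xFF9

11000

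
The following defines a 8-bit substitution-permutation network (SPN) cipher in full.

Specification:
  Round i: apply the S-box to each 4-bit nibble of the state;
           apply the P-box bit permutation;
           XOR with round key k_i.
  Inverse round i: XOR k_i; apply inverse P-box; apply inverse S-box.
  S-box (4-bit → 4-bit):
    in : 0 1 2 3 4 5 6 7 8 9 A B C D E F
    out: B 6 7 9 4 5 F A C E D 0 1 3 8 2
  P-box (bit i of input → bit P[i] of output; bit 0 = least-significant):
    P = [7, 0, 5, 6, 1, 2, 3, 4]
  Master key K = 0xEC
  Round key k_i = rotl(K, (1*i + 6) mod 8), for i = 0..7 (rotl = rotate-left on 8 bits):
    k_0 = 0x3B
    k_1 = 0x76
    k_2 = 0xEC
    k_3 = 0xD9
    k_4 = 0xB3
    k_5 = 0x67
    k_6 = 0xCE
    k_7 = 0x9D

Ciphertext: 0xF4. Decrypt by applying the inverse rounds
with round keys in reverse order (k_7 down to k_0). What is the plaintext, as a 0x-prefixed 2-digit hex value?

s_0 = ciphertext = 0xF4
s_1 = InvRound(s_0, k_7) = 0x49
s_2 = InvRound(s_1, k_6) = 0xDD
s_3 = InvRound(s_2, k_5) = 0xA5
s_4 = InvRound(s_3, k_4) = 0x0B
s_5 = InvRound(s_4, k_3) = 0x33
s_6 = InvRound(s_5, k_2) = 0x60
s_7 = InvRound(s_6, k_1) = 0x0B
s_8 = InvRound(s_7, k_0) = 0xE4

0xE4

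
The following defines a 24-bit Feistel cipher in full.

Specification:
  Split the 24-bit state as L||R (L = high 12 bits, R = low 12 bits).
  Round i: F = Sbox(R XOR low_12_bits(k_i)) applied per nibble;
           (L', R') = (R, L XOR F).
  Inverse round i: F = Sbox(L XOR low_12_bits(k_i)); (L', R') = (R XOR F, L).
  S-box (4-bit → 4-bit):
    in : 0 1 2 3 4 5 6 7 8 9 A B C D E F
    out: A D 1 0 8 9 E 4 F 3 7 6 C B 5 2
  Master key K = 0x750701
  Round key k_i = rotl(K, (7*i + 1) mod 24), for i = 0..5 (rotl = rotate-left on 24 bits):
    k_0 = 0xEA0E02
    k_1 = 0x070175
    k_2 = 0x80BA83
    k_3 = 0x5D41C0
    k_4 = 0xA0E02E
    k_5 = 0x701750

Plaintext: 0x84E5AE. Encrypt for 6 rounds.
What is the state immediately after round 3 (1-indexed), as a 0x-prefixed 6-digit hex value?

0x72A541

s_0 = plaintext = 0x84E5AE
s_1 = Round(s_0, k_0) = 0x5AEE32
s_2 = Round(s_1, k_1) = 0xE3272A
s_3 = Round(s_2, k_2) = 0x72A541
s_4 = Round(s_3, k_3) = 0x541FD7
s_5 = Round(s_4, k_4) = 0xFD7762
s_6 = Round(s_5, k_5) = 0x7625D6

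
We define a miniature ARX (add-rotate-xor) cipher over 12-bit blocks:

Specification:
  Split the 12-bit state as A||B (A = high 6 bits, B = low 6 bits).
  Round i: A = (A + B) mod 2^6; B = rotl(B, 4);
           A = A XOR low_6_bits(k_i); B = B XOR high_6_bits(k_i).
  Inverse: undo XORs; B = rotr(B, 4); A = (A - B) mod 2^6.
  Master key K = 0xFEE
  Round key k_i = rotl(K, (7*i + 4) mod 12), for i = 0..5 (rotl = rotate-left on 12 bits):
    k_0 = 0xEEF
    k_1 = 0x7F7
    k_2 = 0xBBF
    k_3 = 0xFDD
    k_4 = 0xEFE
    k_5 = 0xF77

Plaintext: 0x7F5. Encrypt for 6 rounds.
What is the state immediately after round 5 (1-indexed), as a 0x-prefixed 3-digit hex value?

0x108

s_0 = plaintext = 0x7F5
s_1 = Round(s_0, k_0) = 0xEE6
s_2 = Round(s_1, k_1) = 0x5B6
s_3 = Round(s_2, k_2) = 0xCC3
s_4 = Round(s_3, k_3) = 0xACF
s_5 = Round(s_4, k_4) = 0x108
s_6 = Round(s_5, k_5) = 0xEFF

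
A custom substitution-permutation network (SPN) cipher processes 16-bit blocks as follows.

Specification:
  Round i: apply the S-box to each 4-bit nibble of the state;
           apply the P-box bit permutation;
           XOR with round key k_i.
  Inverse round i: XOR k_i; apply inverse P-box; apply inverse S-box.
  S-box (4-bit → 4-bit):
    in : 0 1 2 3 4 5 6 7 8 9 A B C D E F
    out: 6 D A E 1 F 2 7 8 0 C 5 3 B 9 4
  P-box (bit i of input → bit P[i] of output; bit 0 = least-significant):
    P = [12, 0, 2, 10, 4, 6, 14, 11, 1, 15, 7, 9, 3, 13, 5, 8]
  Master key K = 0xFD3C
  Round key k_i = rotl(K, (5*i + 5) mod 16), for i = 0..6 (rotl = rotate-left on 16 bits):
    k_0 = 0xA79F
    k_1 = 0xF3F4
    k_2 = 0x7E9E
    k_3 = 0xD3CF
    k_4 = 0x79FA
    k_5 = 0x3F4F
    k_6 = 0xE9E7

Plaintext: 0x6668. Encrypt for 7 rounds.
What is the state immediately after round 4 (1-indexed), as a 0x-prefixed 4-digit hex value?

0x9662

s_0 = plaintext = 0x6668
s_1 = Round(s_0, k_0) = 0x03DF
s_2 = Round(s_1, k_1) = 0x5900
s_3 = Round(s_2, k_2) = 0x1FF3
s_4 = Round(s_3, k_3) = 0x9662
s_5 = Round(s_4, k_4) = 0xFDBB
s_6 = Round(s_5, k_5) = 0xED79
s_7 = Round(s_6, k_6) = 0x2ABD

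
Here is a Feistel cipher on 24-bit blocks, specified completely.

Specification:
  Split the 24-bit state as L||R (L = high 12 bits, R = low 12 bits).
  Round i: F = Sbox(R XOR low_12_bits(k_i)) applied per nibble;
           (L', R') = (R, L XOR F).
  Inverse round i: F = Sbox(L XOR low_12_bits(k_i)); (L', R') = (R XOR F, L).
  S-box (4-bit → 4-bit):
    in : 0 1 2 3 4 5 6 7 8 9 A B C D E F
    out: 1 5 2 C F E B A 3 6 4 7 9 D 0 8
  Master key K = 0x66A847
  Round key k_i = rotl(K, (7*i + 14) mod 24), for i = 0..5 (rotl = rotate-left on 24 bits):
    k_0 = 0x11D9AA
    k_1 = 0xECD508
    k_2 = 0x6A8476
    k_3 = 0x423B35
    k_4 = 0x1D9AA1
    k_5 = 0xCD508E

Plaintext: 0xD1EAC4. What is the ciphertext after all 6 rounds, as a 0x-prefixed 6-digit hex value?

s_0 = plaintext = 0xD1EAC4
s_1 = Round(s_0, k_0) = 0xAC41AE
s_2 = Round(s_1, k_1) = 0x1AE58F
s_3 = Round(s_2, k_2) = 0x58F428
s_4 = Round(s_3, k_3) = 0x428DD2
s_5 = Round(s_4, k_4) = 0xDD2E84
s_6 = Round(s_5, k_5) = 0xE84DC6

0xE84DC6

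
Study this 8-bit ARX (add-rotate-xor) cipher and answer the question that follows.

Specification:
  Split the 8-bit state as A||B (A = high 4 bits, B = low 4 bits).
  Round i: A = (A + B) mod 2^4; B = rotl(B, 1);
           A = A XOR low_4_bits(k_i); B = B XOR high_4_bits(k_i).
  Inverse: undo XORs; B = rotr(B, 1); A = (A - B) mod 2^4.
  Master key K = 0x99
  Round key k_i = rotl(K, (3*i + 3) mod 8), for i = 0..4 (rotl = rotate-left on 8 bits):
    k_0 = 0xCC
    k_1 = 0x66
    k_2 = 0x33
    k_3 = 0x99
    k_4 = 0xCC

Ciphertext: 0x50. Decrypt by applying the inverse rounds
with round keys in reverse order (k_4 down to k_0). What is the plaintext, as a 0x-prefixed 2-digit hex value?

s_0 = ciphertext = 0x50
s_1 = InvRound(s_0, k_4) = 0x36
s_2 = InvRound(s_1, k_3) = 0xBF
s_3 = InvRound(s_2, k_2) = 0x26
s_4 = InvRound(s_3, k_1) = 0x40
s_5 = InvRound(s_4, k_0) = 0x26

0x26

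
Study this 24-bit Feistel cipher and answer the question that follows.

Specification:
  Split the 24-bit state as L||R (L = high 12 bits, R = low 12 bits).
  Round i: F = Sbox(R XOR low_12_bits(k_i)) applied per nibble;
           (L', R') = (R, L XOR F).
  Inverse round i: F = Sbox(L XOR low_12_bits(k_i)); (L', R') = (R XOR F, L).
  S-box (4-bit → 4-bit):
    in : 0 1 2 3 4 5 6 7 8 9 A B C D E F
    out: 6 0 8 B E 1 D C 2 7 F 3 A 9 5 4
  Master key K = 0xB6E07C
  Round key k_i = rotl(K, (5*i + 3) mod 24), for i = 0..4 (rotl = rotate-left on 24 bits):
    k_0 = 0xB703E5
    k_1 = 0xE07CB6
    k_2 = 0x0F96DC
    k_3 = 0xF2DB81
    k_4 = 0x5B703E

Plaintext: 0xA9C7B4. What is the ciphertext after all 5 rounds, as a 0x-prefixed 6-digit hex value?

0xB7BCF1

s_0 = plaintext = 0xA9C7B4
s_1 = Round(s_0, k_0) = 0x7B448C
s_2 = Round(s_1, k_1) = 0x48C50B
s_3 = Round(s_2, k_2) = 0x50BF10
s_4 = Round(s_3, k_3) = 0xF10B7B
s_5 = Round(s_4, k_4) = 0xB7BCF1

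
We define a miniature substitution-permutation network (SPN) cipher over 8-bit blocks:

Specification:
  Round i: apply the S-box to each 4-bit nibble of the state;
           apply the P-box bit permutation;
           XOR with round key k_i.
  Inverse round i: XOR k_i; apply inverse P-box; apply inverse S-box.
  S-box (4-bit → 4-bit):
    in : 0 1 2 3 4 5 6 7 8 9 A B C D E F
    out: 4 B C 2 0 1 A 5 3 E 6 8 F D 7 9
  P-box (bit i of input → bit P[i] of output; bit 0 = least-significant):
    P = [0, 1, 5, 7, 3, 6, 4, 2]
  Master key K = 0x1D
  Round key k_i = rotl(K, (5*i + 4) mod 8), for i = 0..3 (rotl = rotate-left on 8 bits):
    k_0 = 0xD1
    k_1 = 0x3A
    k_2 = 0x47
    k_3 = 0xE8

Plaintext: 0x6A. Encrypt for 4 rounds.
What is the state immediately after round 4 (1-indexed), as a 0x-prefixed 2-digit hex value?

s_0 = plaintext = 0x6A
s_1 = Round(s_0, k_0) = 0xB7
s_2 = Round(s_1, k_1) = 0x1F
s_3 = Round(s_2, k_2) = 0x8A
s_4 = Round(s_3, k_3) = 0x82

0x82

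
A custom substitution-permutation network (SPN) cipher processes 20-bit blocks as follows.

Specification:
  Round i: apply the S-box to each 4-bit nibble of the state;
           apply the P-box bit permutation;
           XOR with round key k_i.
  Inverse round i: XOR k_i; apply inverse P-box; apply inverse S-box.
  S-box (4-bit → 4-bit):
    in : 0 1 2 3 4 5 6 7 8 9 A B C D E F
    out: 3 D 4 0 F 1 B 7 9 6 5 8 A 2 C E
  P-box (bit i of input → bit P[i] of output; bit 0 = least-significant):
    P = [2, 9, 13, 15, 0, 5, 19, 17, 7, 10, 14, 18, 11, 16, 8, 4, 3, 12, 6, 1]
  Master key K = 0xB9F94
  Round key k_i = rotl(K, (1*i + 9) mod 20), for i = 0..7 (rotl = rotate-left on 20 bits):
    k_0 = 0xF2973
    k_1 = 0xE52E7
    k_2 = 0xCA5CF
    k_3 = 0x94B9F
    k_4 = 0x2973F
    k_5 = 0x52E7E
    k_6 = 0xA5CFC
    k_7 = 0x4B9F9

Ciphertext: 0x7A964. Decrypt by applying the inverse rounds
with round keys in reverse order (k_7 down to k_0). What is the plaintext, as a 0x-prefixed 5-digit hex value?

s_0 = ciphertext = 0x7A964
s_1 = InvRound(s_0, k_7) = 0x0C585
s_2 = InvRound(s_1, k_6) = 0x7134B
s_3 = InvRound(s_2, k_5) = 0xD1D6A
s_4 = InvRound(s_3, k_4) = 0x26B16
s_5 = InvRound(s_4, k_3) = 0x5D512
s_6 = InvRound(s_5, k_2) = 0x7CAAA
s_7 = InvRound(s_6, k_1) = 0x703A8
s_8 = InvRound(s_7, k_0) = 0x185A9

0x185A9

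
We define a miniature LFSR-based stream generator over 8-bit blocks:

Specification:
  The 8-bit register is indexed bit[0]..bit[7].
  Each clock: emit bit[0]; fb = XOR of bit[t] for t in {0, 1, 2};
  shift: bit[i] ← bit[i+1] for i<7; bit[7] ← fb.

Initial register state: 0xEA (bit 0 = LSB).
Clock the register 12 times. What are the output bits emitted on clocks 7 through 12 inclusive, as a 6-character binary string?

111010

reg_0 = 0xEA
clock 1: out=0, reg = 0xF5
clock 2: out=1, reg = 0x7A
clock 3: out=0, reg = 0xBD
clock 4: out=1, reg = 0x5E
clock 5: out=0, reg = 0x2F
clock 6: out=1, reg = 0x97
clock 7: out=1, reg = 0xCB
clock 8: out=1, reg = 0x65
clock 9: out=1, reg = 0x32
clock 10: out=0, reg = 0x99
clock 11: out=1, reg = 0xCC
clock 12: out=0, reg = 0xE6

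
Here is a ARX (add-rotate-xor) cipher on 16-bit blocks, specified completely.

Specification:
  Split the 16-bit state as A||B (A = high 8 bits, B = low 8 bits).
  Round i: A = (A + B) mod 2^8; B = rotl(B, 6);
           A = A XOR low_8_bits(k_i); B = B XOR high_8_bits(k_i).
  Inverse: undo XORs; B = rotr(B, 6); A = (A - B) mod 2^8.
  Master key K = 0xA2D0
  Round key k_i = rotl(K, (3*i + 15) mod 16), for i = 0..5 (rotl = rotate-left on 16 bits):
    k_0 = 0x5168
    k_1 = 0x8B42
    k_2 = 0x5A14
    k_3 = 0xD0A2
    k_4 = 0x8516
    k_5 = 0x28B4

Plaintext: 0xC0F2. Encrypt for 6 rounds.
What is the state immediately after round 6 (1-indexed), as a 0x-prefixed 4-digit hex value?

0x3BDD

s_0 = plaintext = 0xC0F2
s_1 = Round(s_0, k_0) = 0xDAED
s_2 = Round(s_1, k_1) = 0x85F0
s_3 = Round(s_2, k_2) = 0x6166
s_4 = Round(s_3, k_3) = 0x6549
s_5 = Round(s_4, k_4) = 0xB8D7
s_6 = Round(s_5, k_5) = 0x3BDD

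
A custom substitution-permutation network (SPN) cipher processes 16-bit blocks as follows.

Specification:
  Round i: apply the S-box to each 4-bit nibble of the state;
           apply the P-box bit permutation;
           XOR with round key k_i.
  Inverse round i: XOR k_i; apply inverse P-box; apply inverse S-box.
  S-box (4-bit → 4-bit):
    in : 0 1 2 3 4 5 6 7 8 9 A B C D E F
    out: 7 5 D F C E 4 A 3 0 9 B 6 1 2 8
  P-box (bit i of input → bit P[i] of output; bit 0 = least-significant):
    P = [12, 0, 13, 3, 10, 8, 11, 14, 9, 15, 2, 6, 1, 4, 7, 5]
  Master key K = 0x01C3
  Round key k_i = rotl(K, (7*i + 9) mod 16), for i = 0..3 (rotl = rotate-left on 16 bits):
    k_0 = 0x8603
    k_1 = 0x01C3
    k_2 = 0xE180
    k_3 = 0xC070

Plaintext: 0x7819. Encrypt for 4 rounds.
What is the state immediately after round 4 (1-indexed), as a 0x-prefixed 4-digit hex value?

0x36C2

s_0 = plaintext = 0x7819
s_1 = Round(s_0, k_0) = 0x0833
s_2 = Round(s_1, k_1) = 0xFE58
s_3 = Round(s_2, k_2) = 0x38A1
s_4 = Round(s_3, k_3) = 0x36C2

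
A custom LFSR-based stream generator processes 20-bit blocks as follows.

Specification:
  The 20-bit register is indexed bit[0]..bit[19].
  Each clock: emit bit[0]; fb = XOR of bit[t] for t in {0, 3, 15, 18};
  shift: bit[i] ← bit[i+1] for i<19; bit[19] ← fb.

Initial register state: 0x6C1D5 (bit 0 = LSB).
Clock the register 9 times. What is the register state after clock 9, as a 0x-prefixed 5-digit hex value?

0xFFB60

reg_0 = 0x6C1D5
clock 1: out=1, reg = 0xB60EA
clock 2: out=0, reg = 0xDB075
clock 3: out=1, reg = 0xED83A
clock 4: out=0, reg = 0xF6C1D
clock 5: out=1, reg = 0xFB60E
clock 6: out=0, reg = 0xFDB07
clock 7: out=1, reg = 0xFED83
clock 8: out=1, reg = 0xFF6C1
clock 9: out=1, reg = 0xFFB60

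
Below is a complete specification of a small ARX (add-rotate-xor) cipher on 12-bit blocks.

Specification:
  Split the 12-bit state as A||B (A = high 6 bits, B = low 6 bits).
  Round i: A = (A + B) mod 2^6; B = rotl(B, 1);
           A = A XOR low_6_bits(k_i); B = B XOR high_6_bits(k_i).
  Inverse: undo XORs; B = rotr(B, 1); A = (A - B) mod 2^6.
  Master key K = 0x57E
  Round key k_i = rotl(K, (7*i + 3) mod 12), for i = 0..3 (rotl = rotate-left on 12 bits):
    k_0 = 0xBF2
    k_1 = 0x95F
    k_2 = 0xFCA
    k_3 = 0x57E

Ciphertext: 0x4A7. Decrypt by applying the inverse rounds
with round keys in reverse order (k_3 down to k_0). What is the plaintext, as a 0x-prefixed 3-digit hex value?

s_0 = ciphertext = 0x4A7
s_1 = InvRound(s_0, k_3) = 0x4D9
s_2 = InvRound(s_1, k_2) = 0x193
s_3 = InvRound(s_2, k_1) = 0xF9B
s_4 = InvRound(s_3, k_0) = 0xC9A

0xC9A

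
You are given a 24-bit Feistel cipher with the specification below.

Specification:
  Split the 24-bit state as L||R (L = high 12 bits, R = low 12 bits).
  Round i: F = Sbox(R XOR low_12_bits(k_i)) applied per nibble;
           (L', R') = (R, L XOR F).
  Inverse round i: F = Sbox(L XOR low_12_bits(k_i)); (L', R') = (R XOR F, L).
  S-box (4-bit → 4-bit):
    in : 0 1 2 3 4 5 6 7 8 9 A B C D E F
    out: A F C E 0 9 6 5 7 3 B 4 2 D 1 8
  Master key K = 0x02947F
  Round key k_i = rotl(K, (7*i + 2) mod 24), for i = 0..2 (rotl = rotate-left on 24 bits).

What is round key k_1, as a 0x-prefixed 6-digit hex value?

0x28FE05

K = 0x02947F
k_0 = rotl(K, (7*0+2) mod 24) = rotl(K, 2) = 0x0A51FC
k_1 = rotl(K, (7*1+2) mod 24) = rotl(K, 9) = 0x28FE05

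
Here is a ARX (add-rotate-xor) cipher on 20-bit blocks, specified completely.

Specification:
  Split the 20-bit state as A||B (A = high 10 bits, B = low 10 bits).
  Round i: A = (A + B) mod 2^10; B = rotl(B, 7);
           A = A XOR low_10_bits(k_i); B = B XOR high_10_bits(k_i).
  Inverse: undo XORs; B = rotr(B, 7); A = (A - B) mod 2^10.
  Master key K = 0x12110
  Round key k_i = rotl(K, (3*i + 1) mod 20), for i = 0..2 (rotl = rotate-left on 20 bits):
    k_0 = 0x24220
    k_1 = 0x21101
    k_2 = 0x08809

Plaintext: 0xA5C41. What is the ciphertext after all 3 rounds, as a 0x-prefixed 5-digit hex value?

0x247B2

s_0 = plaintext = 0xA5C41
s_1 = Round(s_0, k_0) = 0x3E018
s_2 = Round(s_1, k_1) = 0x04487
s_3 = Round(s_2, k_2) = 0x247B2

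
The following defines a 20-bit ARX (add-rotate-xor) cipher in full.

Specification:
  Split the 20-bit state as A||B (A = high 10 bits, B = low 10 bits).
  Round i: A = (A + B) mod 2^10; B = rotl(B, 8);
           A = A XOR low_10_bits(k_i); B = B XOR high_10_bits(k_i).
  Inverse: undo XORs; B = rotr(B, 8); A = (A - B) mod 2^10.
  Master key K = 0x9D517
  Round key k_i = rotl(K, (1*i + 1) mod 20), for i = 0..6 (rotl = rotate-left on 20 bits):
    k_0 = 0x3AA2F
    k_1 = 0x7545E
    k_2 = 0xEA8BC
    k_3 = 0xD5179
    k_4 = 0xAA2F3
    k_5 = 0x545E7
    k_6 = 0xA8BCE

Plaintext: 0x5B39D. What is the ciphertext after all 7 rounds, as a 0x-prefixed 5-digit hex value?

s_0 = plaintext = 0x5B39D
s_1 = Round(s_0, k_0) = 0xC990D
s_2 = Round(s_1, k_1) = 0x1B496
s_3 = Round(s_2, k_2) = 0x6FD8F
s_4 = Round(s_3, k_3) = 0x8DC37
s_5 = Round(s_4, k_4) = 0x275A5
s_6 = Round(s_5, k_5) = 0xE9438
s_7 = Round(s_6, k_6) = 0x04EAC

0x04EAC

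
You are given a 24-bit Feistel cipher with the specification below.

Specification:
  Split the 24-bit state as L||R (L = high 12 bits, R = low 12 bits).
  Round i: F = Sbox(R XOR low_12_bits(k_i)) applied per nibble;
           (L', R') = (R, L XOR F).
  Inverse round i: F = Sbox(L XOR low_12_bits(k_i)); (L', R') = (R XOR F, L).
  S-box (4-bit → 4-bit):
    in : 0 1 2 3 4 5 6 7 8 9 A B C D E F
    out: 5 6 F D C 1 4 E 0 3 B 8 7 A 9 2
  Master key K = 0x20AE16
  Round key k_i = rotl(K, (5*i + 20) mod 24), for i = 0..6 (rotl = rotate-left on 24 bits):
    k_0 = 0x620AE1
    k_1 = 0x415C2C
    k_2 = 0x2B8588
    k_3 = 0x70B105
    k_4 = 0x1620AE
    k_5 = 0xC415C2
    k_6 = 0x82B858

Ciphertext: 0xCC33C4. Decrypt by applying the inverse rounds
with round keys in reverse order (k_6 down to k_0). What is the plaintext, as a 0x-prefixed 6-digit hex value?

s_0 = ciphertext = 0xCC33C4
s_1 = InvRound(s_0, k_6) = 0xFFCCC3
s_2 = InvRound(s_1, k_5) = 0x71AFFC
s_3 = InvRound(s_2, k_4) = 0x17071A
s_4 = InvRound(s_3, k_3) = 0x2FB170
s_5 = InvRound(s_4, k_2) = 0xF9D2FB
s_6 = InvRound(s_5, k_1) = 0xF7DF9D
s_7 = InvRound(s_6, k_0) = 0xEAAF7D

0xEAAF7D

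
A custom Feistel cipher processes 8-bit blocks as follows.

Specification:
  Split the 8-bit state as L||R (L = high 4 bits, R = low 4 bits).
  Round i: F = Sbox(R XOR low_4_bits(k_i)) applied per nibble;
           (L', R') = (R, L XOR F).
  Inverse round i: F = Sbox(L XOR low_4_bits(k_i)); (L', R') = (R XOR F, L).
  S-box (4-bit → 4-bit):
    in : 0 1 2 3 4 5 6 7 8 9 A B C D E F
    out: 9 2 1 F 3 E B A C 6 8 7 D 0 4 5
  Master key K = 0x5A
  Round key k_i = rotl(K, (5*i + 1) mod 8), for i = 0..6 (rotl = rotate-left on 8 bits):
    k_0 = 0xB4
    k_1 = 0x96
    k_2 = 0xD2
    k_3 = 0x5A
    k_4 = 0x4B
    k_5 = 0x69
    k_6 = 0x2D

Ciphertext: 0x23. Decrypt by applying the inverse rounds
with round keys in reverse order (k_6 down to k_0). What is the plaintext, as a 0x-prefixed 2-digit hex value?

s_0 = ciphertext = 0x23
s_1 = InvRound(s_0, k_6) = 0x62
s_2 = InvRound(s_1, k_5) = 0x76
s_3 = InvRound(s_2, k_4) = 0xB7
s_4 = InvRound(s_3, k_3) = 0x5B
s_5 = InvRound(s_4, k_2) = 0x15
s_6 = InvRound(s_5, k_1) = 0xF1
s_7 = InvRound(s_6, k_0) = 0x6F

0x6F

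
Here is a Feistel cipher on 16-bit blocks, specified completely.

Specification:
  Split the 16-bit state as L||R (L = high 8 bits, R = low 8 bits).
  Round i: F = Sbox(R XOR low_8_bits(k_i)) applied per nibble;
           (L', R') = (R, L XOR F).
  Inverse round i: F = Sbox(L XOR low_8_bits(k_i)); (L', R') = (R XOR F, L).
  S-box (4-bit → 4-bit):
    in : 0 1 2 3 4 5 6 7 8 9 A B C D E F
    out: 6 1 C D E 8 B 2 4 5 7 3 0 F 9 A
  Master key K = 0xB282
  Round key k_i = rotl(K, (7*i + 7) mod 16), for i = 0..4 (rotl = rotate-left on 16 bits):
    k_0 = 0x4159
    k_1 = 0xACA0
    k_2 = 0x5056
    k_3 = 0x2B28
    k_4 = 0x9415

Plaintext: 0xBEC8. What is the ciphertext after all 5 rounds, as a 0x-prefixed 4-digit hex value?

0xB7BD

s_0 = plaintext = 0xBEC8
s_1 = Round(s_0, k_0) = 0xC8EF
s_2 = Round(s_1, k_1) = 0xEF22
s_3 = Round(s_2, k_2) = 0x22C1
s_4 = Round(s_3, k_3) = 0xC1B7
s_5 = Round(s_4, k_4) = 0xB7BD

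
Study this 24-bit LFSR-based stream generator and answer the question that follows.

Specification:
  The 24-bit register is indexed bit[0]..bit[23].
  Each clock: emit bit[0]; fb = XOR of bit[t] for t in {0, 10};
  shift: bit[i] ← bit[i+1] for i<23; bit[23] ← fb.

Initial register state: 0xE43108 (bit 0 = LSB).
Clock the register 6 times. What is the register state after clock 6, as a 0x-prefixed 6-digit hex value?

reg_0 = 0xE43108
clock 1: out=0, reg = 0x721884
clock 2: out=0, reg = 0x390C42
clock 3: out=0, reg = 0x9C8621
clock 4: out=1, reg = 0x4E4310
clock 5: out=0, reg = 0x272188
clock 6: out=0, reg = 0x1390C4

0x1390C4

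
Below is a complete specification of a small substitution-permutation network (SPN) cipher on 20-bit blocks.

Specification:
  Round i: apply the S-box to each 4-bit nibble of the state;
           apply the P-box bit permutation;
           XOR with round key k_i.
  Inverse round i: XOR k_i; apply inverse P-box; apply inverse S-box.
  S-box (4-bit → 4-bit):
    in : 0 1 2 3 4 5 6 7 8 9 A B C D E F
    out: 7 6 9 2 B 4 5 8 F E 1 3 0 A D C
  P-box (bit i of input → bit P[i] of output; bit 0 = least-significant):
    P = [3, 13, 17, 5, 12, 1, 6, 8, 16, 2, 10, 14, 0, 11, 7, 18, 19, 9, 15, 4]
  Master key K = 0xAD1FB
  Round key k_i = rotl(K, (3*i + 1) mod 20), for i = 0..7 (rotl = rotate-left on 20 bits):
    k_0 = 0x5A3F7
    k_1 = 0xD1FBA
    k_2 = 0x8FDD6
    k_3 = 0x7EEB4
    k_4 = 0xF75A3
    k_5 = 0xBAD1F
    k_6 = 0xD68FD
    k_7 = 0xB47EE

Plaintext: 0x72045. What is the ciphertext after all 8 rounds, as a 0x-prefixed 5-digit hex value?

s_0 = plaintext = 0x72045
s_1 = Round(s_0, k_0) = 0x2B6E0
s_2 = Round(s_1, k_1) = 0x622E3
s_3 = Round(s_2, k_2) = 0x50C97
s_4 = Round(s_3, k_3) = 0x76757
s_5 = Round(s_4, k_4) = 0xF3552
s_6 = Round(s_5, k_5) = 0xB2167
s_7 = Round(s_6, k_6) = 0x17E98
s_8 = Round(s_7, k_7) = 0xCA084

0xCA084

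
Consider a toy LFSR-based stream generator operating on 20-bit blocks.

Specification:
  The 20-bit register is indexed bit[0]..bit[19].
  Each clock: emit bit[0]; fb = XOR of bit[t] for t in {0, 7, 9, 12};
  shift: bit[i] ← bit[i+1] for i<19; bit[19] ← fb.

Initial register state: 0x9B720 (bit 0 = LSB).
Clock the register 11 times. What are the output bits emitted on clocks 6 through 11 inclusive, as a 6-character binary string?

100111

reg_0 = 0x9B720
clock 1: out=0, reg = 0x4DB90
clock 2: out=0, reg = 0xA6DC8
clock 3: out=0, reg = 0xD36E4
clock 4: out=0, reg = 0xE9B72
clock 5: out=0, reg = 0x74DB9
clock 6: out=1, reg = 0x3A6DC
clock 7: out=0, reg = 0x1D36E
clock 8: out=0, reg = 0x0E9B7
clock 9: out=1, reg = 0x074DB
clock 10: out=1, reg = 0x83A6D
clock 11: out=1, reg = 0xC1D36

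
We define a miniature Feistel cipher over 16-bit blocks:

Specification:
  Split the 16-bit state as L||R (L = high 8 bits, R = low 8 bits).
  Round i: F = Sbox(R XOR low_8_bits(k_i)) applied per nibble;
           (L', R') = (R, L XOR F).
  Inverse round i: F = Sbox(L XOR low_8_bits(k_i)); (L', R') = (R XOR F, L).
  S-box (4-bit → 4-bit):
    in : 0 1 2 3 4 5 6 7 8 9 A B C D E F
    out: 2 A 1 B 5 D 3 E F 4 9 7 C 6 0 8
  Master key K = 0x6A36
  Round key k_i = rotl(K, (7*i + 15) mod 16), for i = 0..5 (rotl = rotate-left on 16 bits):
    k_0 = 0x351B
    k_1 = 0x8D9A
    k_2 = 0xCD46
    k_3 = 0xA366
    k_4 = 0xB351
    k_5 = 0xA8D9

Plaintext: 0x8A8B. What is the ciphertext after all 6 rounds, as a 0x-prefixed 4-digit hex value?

s_0 = plaintext = 0x8A8B
s_1 = Round(s_0, k_0) = 0x8BC8
s_2 = Round(s_1, k_1) = 0xC85A
s_3 = Round(s_2, k_2) = 0x5A64
s_4 = Round(s_3, k_3) = 0x647B
s_5 = Round(s_4, k_4) = 0x7B7D
s_6 = Round(s_5, k_5) = 0x7DEE

0x7DEE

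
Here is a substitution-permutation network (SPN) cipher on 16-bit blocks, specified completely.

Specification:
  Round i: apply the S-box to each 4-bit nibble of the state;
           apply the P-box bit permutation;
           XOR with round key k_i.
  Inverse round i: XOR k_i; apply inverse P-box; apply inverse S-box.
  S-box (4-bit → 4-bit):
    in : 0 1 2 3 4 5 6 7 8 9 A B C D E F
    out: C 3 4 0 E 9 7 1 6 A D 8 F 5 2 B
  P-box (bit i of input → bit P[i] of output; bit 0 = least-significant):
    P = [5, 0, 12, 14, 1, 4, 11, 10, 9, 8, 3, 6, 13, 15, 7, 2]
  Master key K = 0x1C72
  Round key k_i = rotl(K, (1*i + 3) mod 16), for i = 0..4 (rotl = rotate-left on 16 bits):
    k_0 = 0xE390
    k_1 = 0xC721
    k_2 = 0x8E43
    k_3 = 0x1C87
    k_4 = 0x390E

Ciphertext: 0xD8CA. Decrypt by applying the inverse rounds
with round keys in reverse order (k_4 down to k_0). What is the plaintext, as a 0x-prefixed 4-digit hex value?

0x4F89

s_0 = ciphertext = 0xD8CA
s_1 = InvRound(s_0, k_4) = 0xC93B
s_2 = InvRound(s_1, k_3) = 0x489A
s_3 = InvRound(s_2, k_2) = 0x8A99
s_4 = InvRound(s_3, k_1) = 0x2845
s_5 = InvRound(s_4, k_0) = 0x4F89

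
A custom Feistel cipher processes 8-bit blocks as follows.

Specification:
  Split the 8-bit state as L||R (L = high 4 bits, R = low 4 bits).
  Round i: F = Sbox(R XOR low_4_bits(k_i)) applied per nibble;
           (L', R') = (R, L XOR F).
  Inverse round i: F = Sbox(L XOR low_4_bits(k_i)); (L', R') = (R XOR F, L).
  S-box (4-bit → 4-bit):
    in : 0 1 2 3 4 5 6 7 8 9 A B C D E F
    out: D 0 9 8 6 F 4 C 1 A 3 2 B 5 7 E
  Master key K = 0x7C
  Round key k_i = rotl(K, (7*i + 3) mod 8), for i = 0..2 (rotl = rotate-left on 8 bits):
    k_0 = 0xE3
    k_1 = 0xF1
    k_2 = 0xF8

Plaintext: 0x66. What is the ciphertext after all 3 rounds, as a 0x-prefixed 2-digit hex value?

s_0 = plaintext = 0x66
s_1 = Round(s_0, k_0) = 0x69
s_2 = Round(s_1, k_1) = 0x97
s_3 = Round(s_2, k_2) = 0x77

0x77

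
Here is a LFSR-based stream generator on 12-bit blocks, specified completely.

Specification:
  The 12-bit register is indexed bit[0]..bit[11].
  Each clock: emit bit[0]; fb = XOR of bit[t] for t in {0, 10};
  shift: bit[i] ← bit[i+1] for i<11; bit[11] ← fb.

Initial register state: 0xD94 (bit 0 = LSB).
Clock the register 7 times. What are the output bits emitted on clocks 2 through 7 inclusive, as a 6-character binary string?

010100

reg_0 = 0xD94
clock 1: out=0, reg = 0xECA
clock 2: out=0, reg = 0xF65
clock 3: out=1, reg = 0x7B2
clock 4: out=0, reg = 0xBD9
clock 5: out=1, reg = 0xDEC
clock 6: out=0, reg = 0xEF6
clock 7: out=0, reg = 0xF7B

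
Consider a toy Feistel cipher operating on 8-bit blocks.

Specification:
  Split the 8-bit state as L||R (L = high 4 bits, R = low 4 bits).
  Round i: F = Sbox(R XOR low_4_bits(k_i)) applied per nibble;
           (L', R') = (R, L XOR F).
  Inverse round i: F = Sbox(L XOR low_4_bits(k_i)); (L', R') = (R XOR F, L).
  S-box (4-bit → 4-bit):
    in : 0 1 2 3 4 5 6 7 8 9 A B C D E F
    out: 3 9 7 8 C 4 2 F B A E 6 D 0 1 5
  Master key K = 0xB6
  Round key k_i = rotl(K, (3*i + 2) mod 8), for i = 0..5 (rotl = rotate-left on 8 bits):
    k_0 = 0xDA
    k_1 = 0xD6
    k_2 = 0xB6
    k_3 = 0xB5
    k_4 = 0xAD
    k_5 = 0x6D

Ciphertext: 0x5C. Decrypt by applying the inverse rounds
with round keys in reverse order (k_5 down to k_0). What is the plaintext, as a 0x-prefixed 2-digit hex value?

s_0 = ciphertext = 0x5C
s_1 = InvRound(s_0, k_5) = 0x75
s_2 = InvRound(s_1, k_4) = 0xB7
s_3 = InvRound(s_2, k_3) = 0x6B
s_4 = InvRound(s_3, k_2) = 0x86
s_5 = InvRound(s_4, k_1) = 0x78
s_6 = InvRound(s_5, k_0) = 0x87

0x87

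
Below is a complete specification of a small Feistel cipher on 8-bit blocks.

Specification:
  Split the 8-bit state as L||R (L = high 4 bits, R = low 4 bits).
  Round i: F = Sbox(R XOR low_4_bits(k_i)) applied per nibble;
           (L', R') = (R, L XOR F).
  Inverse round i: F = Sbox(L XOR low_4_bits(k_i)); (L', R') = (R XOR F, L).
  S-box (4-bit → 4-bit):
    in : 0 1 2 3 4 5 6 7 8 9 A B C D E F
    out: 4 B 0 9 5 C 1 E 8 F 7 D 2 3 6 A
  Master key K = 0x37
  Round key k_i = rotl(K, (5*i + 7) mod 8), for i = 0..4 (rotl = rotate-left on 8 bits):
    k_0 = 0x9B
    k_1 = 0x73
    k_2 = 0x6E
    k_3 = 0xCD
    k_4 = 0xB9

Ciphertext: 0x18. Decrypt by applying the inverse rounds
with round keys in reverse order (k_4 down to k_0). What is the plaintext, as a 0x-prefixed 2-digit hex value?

0x29

s_0 = ciphertext = 0x18
s_1 = InvRound(s_0, k_4) = 0x01
s_2 = InvRound(s_1, k_3) = 0x20
s_3 = InvRound(s_2, k_2) = 0x22
s_4 = InvRound(s_3, k_1) = 0x92
s_5 = InvRound(s_4, k_0) = 0x29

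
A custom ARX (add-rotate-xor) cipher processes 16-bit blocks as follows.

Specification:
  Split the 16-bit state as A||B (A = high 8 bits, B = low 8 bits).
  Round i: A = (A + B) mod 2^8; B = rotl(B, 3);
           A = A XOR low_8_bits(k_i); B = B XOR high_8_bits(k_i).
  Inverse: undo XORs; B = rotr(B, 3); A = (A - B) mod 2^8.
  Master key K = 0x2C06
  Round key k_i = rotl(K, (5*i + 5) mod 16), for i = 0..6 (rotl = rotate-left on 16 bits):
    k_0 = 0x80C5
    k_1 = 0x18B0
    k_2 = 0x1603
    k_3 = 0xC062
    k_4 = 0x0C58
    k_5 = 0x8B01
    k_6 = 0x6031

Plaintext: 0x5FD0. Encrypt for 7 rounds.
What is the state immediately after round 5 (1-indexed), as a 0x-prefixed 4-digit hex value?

0x42DF

s_0 = plaintext = 0x5FD0
s_1 = Round(s_0, k_0) = 0xEA06
s_2 = Round(s_1, k_1) = 0x4028
s_3 = Round(s_2, k_2) = 0x6B57
s_4 = Round(s_3, k_3) = 0xA07A
s_5 = Round(s_4, k_4) = 0x42DF
s_6 = Round(s_5, k_5) = 0x2075
s_7 = Round(s_6, k_6) = 0xA4CB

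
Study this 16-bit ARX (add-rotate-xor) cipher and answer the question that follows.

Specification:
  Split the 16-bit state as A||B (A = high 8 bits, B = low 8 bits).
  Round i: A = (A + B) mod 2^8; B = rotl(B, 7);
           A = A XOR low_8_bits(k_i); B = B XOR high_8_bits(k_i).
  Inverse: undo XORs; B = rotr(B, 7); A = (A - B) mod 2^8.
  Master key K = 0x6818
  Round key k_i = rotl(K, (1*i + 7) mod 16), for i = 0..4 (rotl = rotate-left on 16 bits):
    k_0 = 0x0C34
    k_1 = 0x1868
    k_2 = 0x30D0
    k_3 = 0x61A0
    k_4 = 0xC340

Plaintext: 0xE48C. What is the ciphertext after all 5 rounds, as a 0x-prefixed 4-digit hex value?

s_0 = plaintext = 0xE48C
s_1 = Round(s_0, k_0) = 0x444A
s_2 = Round(s_1, k_1) = 0xE63D
s_3 = Round(s_2, k_2) = 0xF3AE
s_4 = Round(s_3, k_3) = 0x0136
s_5 = Round(s_4, k_4) = 0x77D8

0x77D8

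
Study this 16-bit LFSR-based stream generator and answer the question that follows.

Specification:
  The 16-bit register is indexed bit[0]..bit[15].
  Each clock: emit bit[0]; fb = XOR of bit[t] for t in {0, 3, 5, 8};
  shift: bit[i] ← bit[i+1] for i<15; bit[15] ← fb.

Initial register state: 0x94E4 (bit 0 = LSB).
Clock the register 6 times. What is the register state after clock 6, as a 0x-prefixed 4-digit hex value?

0x2E53

reg_0 = 0x94E4
clock 1: out=0, reg = 0xCA72
clock 2: out=0, reg = 0xE539
clock 3: out=1, reg = 0x729C
clock 4: out=0, reg = 0xB94E
clock 5: out=0, reg = 0x5CA7
clock 6: out=1, reg = 0x2E53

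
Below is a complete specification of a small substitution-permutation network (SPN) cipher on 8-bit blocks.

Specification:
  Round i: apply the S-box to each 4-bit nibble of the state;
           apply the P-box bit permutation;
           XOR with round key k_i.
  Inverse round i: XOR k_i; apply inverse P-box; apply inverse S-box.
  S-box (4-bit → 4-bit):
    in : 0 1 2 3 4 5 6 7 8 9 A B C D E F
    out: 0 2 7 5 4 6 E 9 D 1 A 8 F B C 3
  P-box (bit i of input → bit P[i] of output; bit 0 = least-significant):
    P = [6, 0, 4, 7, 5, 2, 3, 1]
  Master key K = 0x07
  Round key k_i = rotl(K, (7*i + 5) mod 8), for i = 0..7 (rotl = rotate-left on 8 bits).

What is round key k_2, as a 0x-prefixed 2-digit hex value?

0x38

K = 0x07
k_0 = rotl(K, (7*0+5) mod 8) = rotl(K, 5) = 0xE0
k_1 = rotl(K, (7*1+5) mod 8) = rotl(K, 4) = 0x70
k_2 = rotl(K, (7*2+5) mod 8) = rotl(K, 3) = 0x38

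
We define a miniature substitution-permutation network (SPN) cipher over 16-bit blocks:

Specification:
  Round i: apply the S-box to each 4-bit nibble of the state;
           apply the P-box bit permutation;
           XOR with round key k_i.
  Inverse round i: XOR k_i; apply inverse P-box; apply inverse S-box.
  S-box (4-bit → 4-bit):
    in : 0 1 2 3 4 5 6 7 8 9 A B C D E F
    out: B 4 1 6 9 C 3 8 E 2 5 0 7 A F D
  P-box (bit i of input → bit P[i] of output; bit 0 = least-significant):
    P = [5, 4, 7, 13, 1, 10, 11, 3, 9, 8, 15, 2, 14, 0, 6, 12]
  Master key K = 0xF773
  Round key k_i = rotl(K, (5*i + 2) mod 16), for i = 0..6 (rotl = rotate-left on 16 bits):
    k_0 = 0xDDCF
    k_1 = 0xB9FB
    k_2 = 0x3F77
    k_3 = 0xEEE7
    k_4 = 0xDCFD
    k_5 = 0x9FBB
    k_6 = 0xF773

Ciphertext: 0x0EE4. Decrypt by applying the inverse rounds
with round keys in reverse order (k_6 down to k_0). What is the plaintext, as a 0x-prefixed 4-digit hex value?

s_0 = ciphertext = 0x0EE4
s_1 = InvRound(s_0, k_6) = 0x08A8
s_2 = InvRound(s_1, k_5) = 0xDC69
s_3 = InvRound(s_2, k_4) = 0xB7B3
s_4 = InvRound(s_3, k_3) = 0xFD19
s_5 = InvRound(s_4, k_2) = 0xAF42
s_6 = InvRound(s_5, k_1) = 0xD2DC
s_7 = InvRound(s_6, k_0) = 0x96C9

0x96C9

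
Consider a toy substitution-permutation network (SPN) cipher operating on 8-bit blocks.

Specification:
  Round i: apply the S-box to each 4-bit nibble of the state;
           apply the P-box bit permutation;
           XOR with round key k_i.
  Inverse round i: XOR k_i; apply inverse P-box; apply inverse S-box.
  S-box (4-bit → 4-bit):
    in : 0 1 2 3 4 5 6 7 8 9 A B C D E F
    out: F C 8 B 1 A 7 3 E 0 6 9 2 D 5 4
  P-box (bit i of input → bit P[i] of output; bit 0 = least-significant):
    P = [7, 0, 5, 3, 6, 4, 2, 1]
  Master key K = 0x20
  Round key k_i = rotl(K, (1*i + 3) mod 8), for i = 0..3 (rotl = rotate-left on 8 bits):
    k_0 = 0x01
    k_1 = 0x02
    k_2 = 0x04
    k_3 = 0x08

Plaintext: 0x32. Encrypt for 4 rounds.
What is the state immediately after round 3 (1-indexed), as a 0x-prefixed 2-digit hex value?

0x2D

s_0 = plaintext = 0x32
s_1 = Round(s_0, k_0) = 0x5B
s_2 = Round(s_1, k_1) = 0x98
s_3 = Round(s_2, k_2) = 0x2D
s_4 = Round(s_3, k_3) = 0xA2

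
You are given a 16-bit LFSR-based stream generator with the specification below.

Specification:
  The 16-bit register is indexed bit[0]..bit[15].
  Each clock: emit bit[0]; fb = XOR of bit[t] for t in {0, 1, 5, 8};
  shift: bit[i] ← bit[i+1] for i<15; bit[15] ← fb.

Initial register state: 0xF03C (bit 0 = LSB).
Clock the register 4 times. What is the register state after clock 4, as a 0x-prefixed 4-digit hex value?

reg_0 = 0xF03C
clock 1: out=0, reg = 0xF81E
clock 2: out=0, reg = 0xFC0F
clock 3: out=1, reg = 0x7E07
clock 4: out=1, reg = 0x3F03

0x3F03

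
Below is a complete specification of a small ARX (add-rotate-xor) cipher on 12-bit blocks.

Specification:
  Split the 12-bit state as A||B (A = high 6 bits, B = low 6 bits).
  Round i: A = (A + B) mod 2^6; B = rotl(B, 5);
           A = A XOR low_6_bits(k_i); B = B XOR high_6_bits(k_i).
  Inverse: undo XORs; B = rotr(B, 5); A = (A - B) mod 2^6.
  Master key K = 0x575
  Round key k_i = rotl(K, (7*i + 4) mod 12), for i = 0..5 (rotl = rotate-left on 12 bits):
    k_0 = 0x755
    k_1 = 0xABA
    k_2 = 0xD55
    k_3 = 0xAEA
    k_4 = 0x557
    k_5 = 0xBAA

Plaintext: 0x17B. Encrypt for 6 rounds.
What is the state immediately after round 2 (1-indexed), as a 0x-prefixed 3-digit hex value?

0x3FA

s_0 = plaintext = 0x17B
s_1 = Round(s_0, k_0) = 0x560
s_2 = Round(s_1, k_1) = 0x3FA
s_3 = Round(s_2, k_2) = 0x728
s_4 = Round(s_3, k_3) = 0xBBF
s_5 = Round(s_4, k_4) = 0xEAA
s_6 = Round(s_5, k_5) = 0x3BB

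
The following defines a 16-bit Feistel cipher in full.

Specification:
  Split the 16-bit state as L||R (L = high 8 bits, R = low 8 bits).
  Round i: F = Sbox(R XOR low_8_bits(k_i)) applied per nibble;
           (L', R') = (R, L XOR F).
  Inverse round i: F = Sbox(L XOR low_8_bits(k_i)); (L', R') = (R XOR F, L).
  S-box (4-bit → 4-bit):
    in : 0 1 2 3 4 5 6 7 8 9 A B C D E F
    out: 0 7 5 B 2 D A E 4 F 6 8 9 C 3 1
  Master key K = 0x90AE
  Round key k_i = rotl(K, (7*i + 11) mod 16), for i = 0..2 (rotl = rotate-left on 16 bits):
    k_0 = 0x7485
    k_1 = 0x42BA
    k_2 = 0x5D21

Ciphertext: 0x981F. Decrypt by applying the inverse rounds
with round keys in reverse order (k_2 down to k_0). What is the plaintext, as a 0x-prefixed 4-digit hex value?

s_0 = ciphertext = 0x981F
s_1 = InvRound(s_0, k_2) = 0x9098
s_2 = InvRound(s_1, k_1) = 0xCE90
s_3 = InvRound(s_2, k_0) = 0xB8CE

0xB8CE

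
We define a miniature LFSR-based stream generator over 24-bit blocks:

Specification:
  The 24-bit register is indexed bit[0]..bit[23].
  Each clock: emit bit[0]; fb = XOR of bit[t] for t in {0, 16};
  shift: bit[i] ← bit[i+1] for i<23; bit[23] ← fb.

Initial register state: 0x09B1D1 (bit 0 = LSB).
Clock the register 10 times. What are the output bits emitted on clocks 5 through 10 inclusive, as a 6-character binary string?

reg_0 = 0x09B1D1
clock 1: out=1, reg = 0x04D8E8
clock 2: out=0, reg = 0x026C74
clock 3: out=0, reg = 0x01363A
clock 4: out=0, reg = 0x809B1D
clock 5: out=1, reg = 0xC04D8E
clock 6: out=0, reg = 0x6026C7
clock 7: out=1, reg = 0xB01363
clock 8: out=1, reg = 0xD809B1
clock 9: out=1, reg = 0xEC04D8
clock 10: out=0, reg = 0x76026C

101110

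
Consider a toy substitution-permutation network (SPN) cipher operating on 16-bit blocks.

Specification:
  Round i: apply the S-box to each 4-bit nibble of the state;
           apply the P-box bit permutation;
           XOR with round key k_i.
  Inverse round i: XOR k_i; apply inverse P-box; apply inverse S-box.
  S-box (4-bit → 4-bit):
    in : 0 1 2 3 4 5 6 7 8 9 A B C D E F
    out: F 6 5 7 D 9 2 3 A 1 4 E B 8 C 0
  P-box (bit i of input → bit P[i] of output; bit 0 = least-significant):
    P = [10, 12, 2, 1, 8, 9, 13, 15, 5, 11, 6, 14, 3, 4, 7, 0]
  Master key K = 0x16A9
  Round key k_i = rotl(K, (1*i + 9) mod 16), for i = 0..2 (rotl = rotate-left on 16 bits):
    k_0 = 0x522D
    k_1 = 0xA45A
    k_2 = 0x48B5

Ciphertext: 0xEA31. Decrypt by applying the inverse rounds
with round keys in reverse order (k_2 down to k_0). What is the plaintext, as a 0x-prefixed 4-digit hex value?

0x6E48

s_0 = ciphertext = 0xEA31
s_1 = InvRound(s_0, k_2) = 0xAFBA
s_2 = InvRound(s_1, k_1) = 0xA37F
s_3 = InvRound(s_2, k_0) = 0x6E48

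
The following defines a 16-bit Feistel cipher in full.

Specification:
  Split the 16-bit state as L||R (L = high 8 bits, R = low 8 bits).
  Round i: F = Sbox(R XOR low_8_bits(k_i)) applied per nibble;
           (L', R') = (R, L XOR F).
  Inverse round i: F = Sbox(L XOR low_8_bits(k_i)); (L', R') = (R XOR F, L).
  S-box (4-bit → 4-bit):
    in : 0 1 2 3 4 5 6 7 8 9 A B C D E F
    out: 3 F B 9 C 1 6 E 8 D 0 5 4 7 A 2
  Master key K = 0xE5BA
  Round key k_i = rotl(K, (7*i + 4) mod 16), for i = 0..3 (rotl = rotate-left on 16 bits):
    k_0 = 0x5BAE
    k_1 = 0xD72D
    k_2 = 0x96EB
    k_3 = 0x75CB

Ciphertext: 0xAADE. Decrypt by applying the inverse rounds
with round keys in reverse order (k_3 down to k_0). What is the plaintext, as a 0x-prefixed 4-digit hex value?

s_0 = ciphertext = 0xAADE
s_1 = InvRound(s_0, k_3) = 0xB1AA
s_2 = InvRound(s_1, k_2) = 0xBAB1
s_3 = InvRound(s_2, k_1) = 0x6FBA
s_4 = InvRound(s_3, k_0) = 0xF56F

0xF56F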